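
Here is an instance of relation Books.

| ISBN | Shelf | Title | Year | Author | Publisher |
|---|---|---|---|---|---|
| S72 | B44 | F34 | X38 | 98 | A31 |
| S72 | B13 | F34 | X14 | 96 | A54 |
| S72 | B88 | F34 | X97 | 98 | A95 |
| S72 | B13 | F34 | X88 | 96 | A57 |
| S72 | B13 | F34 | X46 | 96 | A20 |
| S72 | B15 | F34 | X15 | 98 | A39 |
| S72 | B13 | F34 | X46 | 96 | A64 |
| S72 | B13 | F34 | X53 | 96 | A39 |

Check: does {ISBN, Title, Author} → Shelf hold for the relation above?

No

(ISBN=S72, Title=F34, Author=98): 3 rows → Shelf takes values {B44, B88, B15} — violation
(ISBN=S72, Title=F34, Author=96): 5 rows → Shelf = B13, B13, B13, B13, B13 ✓
Two rows agree on {ISBN, Title, Author} but differ on Shelf, so {ISBN, Title, Author} → Shelf does not hold.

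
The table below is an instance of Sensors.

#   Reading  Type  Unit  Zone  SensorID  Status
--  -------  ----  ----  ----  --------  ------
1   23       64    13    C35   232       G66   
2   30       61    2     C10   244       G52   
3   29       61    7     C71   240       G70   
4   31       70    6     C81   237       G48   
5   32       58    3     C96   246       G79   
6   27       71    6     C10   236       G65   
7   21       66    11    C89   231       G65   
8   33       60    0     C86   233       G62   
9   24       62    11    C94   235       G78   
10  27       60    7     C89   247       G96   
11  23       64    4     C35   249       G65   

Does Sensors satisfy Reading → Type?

No

Reading=23: rows 1, 11 → Type = 64, 64 ✓
Reading=30: row 2 → Type = 61 ✓
Reading=29: row 3 → Type = 61 ✓
Reading=31: row 4 → Type = 70 ✓
Reading=32: row 5 → Type = 58 ✓
Reading=27: rows 6, 10 → Type takes values {71, 60} — violation
Reading=21: row 7 → Type = 66 ✓
Reading=33: row 8 → Type = 60 ✓
Reading=24: row 9 → Type = 62 ✓
Two rows agree on Reading but differ on Type, so Reading → Type does not hold.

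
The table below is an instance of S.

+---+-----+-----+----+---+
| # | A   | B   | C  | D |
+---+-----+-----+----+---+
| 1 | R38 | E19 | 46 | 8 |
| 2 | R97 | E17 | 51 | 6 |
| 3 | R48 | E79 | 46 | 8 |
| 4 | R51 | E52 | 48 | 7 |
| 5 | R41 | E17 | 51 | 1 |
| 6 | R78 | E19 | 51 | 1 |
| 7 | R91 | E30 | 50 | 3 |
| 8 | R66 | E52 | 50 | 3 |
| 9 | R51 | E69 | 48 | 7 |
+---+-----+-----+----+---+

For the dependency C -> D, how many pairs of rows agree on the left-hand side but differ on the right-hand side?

C=46: all 2 rows agree on D — 0 pairs.
C=51: violating pairs (2,5), (2,6) — 2 pairs.
C=48: all 2 rows agree on D — 0 pairs.
C=50: all 2 rows agree on D — 0 pairs.

2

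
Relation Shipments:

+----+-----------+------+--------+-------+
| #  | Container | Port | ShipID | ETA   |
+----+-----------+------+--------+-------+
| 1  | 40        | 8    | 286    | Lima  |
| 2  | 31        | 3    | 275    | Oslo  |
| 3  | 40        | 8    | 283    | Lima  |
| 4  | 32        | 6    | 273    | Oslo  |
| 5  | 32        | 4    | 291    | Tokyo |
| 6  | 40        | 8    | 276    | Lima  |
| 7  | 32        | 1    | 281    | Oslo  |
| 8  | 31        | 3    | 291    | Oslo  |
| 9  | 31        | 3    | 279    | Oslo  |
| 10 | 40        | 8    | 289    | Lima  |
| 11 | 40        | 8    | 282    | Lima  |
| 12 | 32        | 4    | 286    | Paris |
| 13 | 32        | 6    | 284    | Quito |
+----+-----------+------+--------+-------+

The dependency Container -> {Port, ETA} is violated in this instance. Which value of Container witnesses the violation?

32

Container=40: rows 1, 3, 6, 10, 11 → {Port,ETA} = (8, Lima), (8, Lima), (8, Lima), (8, Lima), (8, Lima) ✓
Container=31: rows 2, 8, 9 → {Port,ETA} = (3, Oslo), (3, Oslo), (3, Oslo) ✓
Container=32: rows 4, 5, 7, 12, 13 → {Port,ETA} takes values {(6, Oslo), (4, Tokyo), (1, Oslo), (4, Paris), (6, Quito)} — violation
The only Container value with inconsistent RHS is Container=32.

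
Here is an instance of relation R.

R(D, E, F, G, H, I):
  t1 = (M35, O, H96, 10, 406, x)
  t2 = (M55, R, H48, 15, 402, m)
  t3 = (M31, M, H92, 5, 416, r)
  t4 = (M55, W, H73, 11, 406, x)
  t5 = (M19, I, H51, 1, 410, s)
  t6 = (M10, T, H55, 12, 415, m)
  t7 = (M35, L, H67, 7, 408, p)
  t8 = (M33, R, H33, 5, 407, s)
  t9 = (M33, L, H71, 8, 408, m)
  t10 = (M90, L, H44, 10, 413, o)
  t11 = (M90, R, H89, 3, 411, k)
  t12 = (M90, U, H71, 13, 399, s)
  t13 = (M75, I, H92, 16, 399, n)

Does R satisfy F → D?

F=H96: row 1 → D = M35 ✓
F=H48: row 2 → D = M55 ✓
F=H92: rows 3, 13 → D takes values {M31, M75} — violation
F=H73: row 4 → D = M55 ✓
F=H51: row 5 → D = M19 ✓
F=H55: row 6 → D = M10 ✓
F=H67: row 7 → D = M35 ✓
F=H33: row 8 → D = M33 ✓
F=H71: rows 9, 12 → D takes values {M33, M90} — violation
F=H44: row 10 → D = M90 ✓
F=H89: row 11 → D = M90 ✓
Two rows agree on F but differ on D, so F → D does not hold.

No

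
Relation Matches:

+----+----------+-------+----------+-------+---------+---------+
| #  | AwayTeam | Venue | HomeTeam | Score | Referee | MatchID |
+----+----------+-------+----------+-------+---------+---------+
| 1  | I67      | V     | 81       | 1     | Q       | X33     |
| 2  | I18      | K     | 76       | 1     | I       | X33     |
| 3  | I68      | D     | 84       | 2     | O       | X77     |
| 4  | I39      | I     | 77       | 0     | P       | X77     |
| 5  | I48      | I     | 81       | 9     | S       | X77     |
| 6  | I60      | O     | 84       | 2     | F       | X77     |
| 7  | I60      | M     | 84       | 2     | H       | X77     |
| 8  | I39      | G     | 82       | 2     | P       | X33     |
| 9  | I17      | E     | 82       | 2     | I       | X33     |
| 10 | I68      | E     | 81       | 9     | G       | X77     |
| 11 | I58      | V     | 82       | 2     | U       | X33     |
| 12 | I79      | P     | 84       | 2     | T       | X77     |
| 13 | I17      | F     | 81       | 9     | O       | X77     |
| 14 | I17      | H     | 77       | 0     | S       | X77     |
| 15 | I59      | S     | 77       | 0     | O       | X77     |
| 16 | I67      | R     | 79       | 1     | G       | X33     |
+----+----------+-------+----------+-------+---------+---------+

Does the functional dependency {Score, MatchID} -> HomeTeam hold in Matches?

(Score=1, MatchID=X33): rows 1, 2, 16 → HomeTeam takes values {81, 76, 79} — violation
(Score=2, MatchID=X77): rows 3, 6, 7, 12 → HomeTeam = 84, 84, 84, 84 ✓
(Score=0, MatchID=X77): rows 4, 14, 15 → HomeTeam = 77, 77, 77 ✓
(Score=9, MatchID=X77): rows 5, 10, 13 → HomeTeam = 81, 81, 81 ✓
(Score=2, MatchID=X33): rows 8, 9, 11 → HomeTeam = 82, 82, 82 ✓
Two rows agree on {Score, MatchID} but differ on HomeTeam, so {Score, MatchID} -> HomeTeam does not hold.

No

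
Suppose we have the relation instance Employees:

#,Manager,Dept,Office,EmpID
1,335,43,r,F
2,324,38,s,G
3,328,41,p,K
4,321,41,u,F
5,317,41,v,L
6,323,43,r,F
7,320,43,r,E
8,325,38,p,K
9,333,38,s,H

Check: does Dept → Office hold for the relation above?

Dept=43: rows 1, 6, 7 → Office = r, r, r ✓
Dept=38: rows 2, 8, 9 → Office takes values {s, p} — violation
Dept=41: rows 3, 4, 5 → Office takes values {p, u, v} — violation
Two rows agree on Dept but differ on Office, so Dept → Office does not hold.

No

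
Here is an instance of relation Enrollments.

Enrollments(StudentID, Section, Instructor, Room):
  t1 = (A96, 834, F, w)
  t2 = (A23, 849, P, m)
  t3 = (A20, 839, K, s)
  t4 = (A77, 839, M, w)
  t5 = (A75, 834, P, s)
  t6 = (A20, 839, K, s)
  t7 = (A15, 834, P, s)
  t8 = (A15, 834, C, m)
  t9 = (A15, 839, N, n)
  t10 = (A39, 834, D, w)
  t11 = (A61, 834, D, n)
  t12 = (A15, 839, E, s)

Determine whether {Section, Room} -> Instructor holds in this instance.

(Section=834, Room=w): rows 1, 10 → Instructor takes values {F, D} — violation
(Section=849, Room=m): row 2 → Instructor = P ✓
(Section=839, Room=s): rows 3, 6, 12 → Instructor takes values {K, E} — violation
(Section=839, Room=w): row 4 → Instructor = M ✓
(Section=834, Room=s): rows 5, 7 → Instructor = P, P ✓
(Section=834, Room=m): row 8 → Instructor = C ✓
(Section=839, Room=n): row 9 → Instructor = N ✓
(Section=834, Room=n): row 11 → Instructor = D ✓
Two rows agree on {Section, Room} but differ on Instructor, so {Section, Room} -> Instructor does not hold.

No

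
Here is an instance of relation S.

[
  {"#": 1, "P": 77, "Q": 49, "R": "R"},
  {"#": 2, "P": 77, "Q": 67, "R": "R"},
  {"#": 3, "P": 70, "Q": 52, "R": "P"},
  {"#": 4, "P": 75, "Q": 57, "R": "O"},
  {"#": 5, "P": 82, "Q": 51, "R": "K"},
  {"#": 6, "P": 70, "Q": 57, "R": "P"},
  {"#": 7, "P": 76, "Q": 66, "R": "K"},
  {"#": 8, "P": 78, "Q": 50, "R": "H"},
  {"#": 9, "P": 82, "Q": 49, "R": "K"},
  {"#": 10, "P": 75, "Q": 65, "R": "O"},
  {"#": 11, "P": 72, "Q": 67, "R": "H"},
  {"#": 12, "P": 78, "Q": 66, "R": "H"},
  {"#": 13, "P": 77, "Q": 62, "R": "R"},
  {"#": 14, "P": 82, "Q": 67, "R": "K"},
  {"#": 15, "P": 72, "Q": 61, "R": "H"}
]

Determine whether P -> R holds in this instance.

P=77: rows 1, 2, 13 → R = R, R, R ✓
P=70: rows 3, 6 → R = P, P ✓
P=75: rows 4, 10 → R = O, O ✓
P=82: rows 5, 9, 14 → R = K, K, K ✓
P=76: row 7 → R = K ✓
P=78: rows 8, 12 → R = H, H ✓
P=72: rows 11, 15 → R = H, H ✓
Every P value is associated with a single R value, so P -> R holds.

Yes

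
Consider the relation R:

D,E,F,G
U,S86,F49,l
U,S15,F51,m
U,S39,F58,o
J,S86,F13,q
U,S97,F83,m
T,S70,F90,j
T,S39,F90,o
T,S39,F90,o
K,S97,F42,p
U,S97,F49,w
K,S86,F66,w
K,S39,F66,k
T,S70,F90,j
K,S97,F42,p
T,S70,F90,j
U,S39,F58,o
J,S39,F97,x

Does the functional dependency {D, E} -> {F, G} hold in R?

No

(D=U, E=S86): 1 row → {F,G} = (F49, l) ✓
(D=U, E=S15): 1 row → {F,G} = (F51, m) ✓
(D=U, E=S39): 2 rows → {F,G} = (F58, o), (F58, o) ✓
(D=J, E=S86): 1 row → {F,G} = (F13, q) ✓
(D=U, E=S97): 2 rows → {F,G} takes values {(F83, m), (F49, w)} — violation
(D=T, E=S70): 3 rows → {F,G} = (F90, j), (F90, j), (F90, j) ✓
(D=T, E=S39): 2 rows → {F,G} = (F90, o), (F90, o) ✓
(D=K, E=S97): 2 rows → {F,G} = (F42, p), (F42, p) ✓
(D=K, E=S86): 1 row → {F,G} = (F66, w) ✓
(D=K, E=S39): 1 row → {F,G} = (F66, k) ✓
(D=J, E=S39): 1 row → {F,G} = (F97, x) ✓
Two rows agree on {D, E} but differ on {F, G}, so {D, E} -> {F, G} does not hold.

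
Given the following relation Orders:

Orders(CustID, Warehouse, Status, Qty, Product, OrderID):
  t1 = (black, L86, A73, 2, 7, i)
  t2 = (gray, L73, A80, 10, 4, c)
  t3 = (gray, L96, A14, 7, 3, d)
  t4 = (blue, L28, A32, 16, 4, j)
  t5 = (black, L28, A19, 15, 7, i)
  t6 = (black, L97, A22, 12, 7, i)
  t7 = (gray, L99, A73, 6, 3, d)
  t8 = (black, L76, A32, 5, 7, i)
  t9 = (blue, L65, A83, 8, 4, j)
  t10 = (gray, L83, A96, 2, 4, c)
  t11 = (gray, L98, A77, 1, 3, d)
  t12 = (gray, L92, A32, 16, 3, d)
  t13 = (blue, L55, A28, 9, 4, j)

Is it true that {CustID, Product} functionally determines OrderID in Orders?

Yes

(CustID=black, Product=7): rows 1, 5, 6, 8 → OrderID = i, i, i, i ✓
(CustID=gray, Product=4): rows 2, 10 → OrderID = c, c ✓
(CustID=gray, Product=3): rows 3, 7, 11, 12 → OrderID = d, d, d, d ✓
(CustID=blue, Product=4): rows 4, 9, 13 → OrderID = j, j, j ✓
Every {CustID, Product} value is associated with a single OrderID value, so {CustID, Product} → OrderID holds.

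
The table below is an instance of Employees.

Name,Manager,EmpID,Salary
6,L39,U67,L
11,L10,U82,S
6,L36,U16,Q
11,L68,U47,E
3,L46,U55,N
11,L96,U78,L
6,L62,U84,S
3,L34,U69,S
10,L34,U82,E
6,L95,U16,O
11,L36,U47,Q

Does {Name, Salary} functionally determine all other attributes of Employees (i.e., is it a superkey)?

All 11 rows have distinct {Name, Salary} values, so {Name, Salary} → (all attributes) holds and {Name, Salary} is a superkey.

Yes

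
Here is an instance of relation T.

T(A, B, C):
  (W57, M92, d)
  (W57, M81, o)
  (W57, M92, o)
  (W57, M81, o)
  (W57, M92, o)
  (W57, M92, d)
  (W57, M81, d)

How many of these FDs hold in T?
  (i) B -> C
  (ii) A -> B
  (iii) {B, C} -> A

1

(i) B -> C: B=M92: 4 rows → C takes values {d, o} — violation; B=M81: 3 rows → C takes values {o, d} — violation — fails.
(ii) A -> B: A=W57: 7 rows → B takes values {M92, M81} — violation — fails.
(iii) {B, C} -> A: every LHS value maps to a single RHS value — holds.
1 of the 3 dependencies holds.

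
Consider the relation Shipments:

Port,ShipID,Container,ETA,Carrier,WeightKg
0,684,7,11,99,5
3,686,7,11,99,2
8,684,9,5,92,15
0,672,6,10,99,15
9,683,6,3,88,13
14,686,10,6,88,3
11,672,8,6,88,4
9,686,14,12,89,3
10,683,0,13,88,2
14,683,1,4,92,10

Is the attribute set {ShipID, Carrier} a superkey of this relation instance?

No

Two distinct rows share (ShipID=683, Carrier=88), so {ShipID, Carrier} does not determine every attribute — not a superkey.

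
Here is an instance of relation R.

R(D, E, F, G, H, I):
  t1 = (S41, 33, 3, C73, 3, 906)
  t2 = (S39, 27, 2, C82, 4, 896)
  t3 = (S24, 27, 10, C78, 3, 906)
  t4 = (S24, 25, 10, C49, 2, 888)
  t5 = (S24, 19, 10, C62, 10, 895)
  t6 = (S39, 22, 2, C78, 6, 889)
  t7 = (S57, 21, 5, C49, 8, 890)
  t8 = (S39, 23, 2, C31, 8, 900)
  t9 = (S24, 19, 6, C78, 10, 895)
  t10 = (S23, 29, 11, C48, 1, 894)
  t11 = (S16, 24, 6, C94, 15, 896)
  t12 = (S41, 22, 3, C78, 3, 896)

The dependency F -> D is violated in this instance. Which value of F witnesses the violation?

F=3: rows 1, 12 → D = S41, S41 ✓
F=2: rows 2, 6, 8 → D = S39, S39, S39 ✓
F=10: rows 3, 4, 5 → D = S24, S24, S24 ✓
F=5: row 7 → D = S57 ✓
F=6: rows 9, 11 → D takes values {S24, S16} — violation
F=11: row 10 → D = S23 ✓
The only F value with inconsistent D is F=6.

6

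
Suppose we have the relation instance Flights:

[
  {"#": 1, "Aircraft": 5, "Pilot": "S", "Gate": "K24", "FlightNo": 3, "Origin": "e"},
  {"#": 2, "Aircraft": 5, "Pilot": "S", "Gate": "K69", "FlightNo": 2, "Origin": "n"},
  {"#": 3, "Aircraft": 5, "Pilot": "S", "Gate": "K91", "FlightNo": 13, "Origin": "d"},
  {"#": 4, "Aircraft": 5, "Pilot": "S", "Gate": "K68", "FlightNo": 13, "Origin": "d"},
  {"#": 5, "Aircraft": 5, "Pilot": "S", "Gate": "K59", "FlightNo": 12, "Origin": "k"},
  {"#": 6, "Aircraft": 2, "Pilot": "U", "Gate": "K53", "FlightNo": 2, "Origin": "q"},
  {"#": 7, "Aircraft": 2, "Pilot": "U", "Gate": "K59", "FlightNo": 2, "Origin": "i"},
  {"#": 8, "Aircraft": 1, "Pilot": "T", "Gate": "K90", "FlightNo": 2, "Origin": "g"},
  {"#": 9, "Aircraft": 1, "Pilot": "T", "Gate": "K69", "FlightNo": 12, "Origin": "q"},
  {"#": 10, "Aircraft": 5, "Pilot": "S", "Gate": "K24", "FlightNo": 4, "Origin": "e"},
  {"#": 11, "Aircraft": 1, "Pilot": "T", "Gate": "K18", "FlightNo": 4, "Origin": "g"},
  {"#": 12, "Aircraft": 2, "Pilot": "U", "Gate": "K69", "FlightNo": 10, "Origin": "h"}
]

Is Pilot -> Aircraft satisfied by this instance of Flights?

Yes

Pilot=S: rows 1, 2, 3, 4, 5, 10 → Aircraft = 5, 5, 5, 5, 5, 5 ✓
Pilot=U: rows 6, 7, 12 → Aircraft = 2, 2, 2 ✓
Pilot=T: rows 8, 9, 11 → Aircraft = 1, 1, 1 ✓
Every Pilot value is associated with a single Aircraft value, so Pilot -> Aircraft holds.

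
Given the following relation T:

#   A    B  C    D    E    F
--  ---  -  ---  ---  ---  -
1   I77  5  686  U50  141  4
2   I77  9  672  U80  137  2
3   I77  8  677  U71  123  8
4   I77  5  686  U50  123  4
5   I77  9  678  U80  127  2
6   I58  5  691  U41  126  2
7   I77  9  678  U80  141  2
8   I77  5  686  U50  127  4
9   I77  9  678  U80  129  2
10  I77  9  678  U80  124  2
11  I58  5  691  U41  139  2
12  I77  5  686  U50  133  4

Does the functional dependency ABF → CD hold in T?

(A=I77, B=5, F=4): rows 1, 4, 8, 12 → {C,D} = (686, U50), (686, U50), (686, U50), (686, U50) ✓
(A=I77, B=9, F=2): rows 2, 5, 7, 9, 10 → {C,D} takes values {(672, U80), (678, U80)} — violation
(A=I77, B=8, F=8): row 3 → {C,D} = (677, U71) ✓
(A=I58, B=5, F=2): rows 6, 11 → {C,D} = (691, U41), (691, U41) ✓
Two rows agree on ABF but differ on CD, so ABF → CD does not hold.

No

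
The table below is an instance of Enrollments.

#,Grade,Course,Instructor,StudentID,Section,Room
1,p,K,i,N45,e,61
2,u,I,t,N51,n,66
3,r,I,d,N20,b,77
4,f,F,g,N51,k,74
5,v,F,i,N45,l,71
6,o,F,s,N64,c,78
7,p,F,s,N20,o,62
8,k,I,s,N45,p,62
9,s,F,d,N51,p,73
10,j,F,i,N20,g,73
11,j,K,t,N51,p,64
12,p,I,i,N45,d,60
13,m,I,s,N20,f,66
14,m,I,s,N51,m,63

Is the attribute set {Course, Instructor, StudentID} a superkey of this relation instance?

All 14 rows have distinct {Course, Instructor, StudentID} values, so {Course, Instructor, StudentID} → (all attributes) holds and {Course, Instructor, StudentID} is a superkey.

Yes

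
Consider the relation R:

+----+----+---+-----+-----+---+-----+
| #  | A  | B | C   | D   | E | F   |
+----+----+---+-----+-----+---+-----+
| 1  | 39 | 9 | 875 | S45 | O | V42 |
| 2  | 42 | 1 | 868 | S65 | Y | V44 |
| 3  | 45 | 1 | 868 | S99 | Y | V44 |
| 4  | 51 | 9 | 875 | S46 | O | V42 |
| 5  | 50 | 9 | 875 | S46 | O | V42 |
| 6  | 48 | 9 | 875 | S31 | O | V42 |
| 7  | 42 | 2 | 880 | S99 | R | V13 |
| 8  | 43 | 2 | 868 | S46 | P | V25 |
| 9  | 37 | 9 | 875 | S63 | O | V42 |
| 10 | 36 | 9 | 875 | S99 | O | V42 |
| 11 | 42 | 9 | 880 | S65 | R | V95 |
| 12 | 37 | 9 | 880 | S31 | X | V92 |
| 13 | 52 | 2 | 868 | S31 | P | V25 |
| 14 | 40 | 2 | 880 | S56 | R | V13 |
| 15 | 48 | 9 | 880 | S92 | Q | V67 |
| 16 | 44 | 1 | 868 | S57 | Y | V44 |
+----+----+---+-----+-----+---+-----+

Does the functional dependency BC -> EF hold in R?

(B=9, C=875): rows 1, 4, 5, 6, 9, 10 → {E,F} = (O, V42), (O, V42), (O, V42), (O, V42), (O, V42), (O, V42) ✓
(B=1, C=868): rows 2, 3, 16 → {E,F} = (Y, V44), (Y, V44), (Y, V44) ✓
(B=2, C=880): rows 7, 14 → {E,F} = (R, V13), (R, V13) ✓
(B=2, C=868): rows 8, 13 → {E,F} = (P, V25), (P, V25) ✓
(B=9, C=880): rows 11, 12, 15 → {E,F} takes values {(R, V95), (X, V92), (Q, V67)} — violation
Two rows agree on BC but differ on EF, so BC -> EF does not hold.

No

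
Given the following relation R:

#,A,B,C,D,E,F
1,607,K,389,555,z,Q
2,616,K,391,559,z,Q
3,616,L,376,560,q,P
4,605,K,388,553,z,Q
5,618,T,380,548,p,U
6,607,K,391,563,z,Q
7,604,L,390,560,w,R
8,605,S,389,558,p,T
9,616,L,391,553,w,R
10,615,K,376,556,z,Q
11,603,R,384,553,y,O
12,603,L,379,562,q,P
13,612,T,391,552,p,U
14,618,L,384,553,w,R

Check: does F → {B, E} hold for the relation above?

Yes

F=Q: rows 1, 2, 4, 6, 10 → {B,E} = (K, z), (K, z), (K, z), (K, z), (K, z) ✓
F=P: rows 3, 12 → {B,E} = (L, q), (L, q) ✓
F=U: rows 5, 13 → {B,E} = (T, p), (T, p) ✓
F=R: rows 7, 9, 14 → {B,E} = (L, w), (L, w), (L, w) ✓
F=T: row 8 → {B,E} = (S, p) ✓
F=O: row 11 → {B,E} = (R, y) ✓
Every F value is associated with a single {B, E} value, so F → {B, E} holds.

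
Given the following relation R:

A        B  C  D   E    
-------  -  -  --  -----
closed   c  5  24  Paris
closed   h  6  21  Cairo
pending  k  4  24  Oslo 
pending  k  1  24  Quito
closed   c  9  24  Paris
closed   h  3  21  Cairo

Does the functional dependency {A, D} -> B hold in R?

Yes

(A=closed, D=24): 2 rows → B = c, c ✓
(A=closed, D=21): 2 rows → B = h, h ✓
(A=pending, D=24): 2 rows → B = k, k ✓
Every {A, D} value is associated with a single B value, so {A, D} -> B holds.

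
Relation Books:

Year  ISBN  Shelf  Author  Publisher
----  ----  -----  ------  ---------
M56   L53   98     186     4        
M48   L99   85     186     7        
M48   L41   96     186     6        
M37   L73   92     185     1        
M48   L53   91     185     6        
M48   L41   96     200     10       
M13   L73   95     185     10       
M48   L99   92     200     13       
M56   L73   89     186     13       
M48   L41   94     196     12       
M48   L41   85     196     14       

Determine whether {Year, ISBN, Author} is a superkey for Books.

Two distinct rows share (Year=M48, ISBN=L41, Author=196), so {Year, ISBN, Author} does not determine every attribute — not a superkey.

No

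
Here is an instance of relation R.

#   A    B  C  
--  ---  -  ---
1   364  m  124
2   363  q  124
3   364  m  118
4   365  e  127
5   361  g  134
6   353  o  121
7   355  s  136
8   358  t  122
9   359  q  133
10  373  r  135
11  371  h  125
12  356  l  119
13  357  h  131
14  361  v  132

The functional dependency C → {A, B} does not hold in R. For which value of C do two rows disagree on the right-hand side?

124

C=124: rows 1, 2 → {A,B} takes values {(364, m), (363, q)} — violation
C=118: row 3 → {A,B} = (364, m) ✓
C=127: row 4 → {A,B} = (365, e) ✓
C=134: row 5 → {A,B} = (361, g) ✓
C=121: row 6 → {A,B} = (353, o) ✓
C=136: row 7 → {A,B} = (355, s) ✓
C=122: row 8 → {A,B} = (358, t) ✓
C=133: row 9 → {A,B} = (359, q) ✓
C=135: row 10 → {A,B} = (373, r) ✓
C=125: row 11 → {A,B} = (371, h) ✓
C=119: row 12 → {A,B} = (356, l) ✓
C=131: row 13 → {A,B} = (357, h) ✓
C=132: row 14 → {A,B} = (361, v) ✓
The only C value with inconsistent RHS is C=124.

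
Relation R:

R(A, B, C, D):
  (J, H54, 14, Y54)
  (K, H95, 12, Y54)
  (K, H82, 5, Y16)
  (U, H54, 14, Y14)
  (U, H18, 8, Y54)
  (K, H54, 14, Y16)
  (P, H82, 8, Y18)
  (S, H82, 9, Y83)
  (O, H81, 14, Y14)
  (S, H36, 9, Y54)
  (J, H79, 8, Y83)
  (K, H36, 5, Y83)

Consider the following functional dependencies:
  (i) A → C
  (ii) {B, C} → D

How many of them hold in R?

0

(i) A → C: A=J: 2 rows → C takes values {14, 8} — violation; A=K: 4 rows → C takes values {12, 5, 14} — violation; A=U: 2 rows → C takes values {14, 8} — violation — fails.
(ii) {B, C} → D: (B=H54, C=14): 3 rows → D takes values {Y54, Y14, Y16} — violation — fails.
None of the 2 dependencies hold.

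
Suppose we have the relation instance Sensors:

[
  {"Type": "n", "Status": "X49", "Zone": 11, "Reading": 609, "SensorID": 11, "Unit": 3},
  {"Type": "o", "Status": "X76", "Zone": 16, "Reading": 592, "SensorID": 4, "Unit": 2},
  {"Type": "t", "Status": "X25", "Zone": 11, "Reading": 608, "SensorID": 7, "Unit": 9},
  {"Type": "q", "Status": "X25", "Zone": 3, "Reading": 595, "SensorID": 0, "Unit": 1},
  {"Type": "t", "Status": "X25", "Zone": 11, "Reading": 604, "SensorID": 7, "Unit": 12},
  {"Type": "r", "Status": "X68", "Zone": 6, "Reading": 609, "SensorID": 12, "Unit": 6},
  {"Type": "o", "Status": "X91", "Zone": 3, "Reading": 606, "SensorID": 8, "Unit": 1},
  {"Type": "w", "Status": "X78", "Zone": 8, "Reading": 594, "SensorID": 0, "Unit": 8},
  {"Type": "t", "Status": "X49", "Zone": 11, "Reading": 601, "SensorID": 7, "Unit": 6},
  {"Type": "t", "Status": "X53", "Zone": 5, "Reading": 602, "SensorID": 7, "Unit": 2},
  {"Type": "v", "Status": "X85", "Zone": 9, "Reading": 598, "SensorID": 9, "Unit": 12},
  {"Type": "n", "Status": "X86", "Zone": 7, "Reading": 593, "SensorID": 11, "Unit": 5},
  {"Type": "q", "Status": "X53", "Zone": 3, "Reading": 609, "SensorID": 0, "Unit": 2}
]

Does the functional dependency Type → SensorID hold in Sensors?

Type=n: 2 rows → SensorID = 11, 11 ✓
Type=o: 2 rows → SensorID takes values {4, 8} — violation
Type=t: 4 rows → SensorID = 7, 7, 7, 7 ✓
Type=q: 2 rows → SensorID = 0, 0 ✓
Type=r: 1 row → SensorID = 12 ✓
Type=w: 1 row → SensorID = 0 ✓
Type=v: 1 row → SensorID = 9 ✓
Two rows agree on Type but differ on SensorID, so Type → SensorID does not hold.

No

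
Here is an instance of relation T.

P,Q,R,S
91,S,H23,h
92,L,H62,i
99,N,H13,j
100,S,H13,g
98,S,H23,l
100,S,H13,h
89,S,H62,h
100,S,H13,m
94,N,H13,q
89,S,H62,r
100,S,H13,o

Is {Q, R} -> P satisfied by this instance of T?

(Q=S, R=H23): 2 rows → P takes values {91, 98} — violation
(Q=L, R=H62): 1 row → P = 92 ✓
(Q=N, R=H13): 2 rows → P takes values {99, 94} — violation
(Q=S, R=H13): 4 rows → P = 100, 100, 100, 100 ✓
(Q=S, R=H62): 2 rows → P = 89, 89 ✓
Two rows agree on {Q, R} but differ on P, so {Q, R} -> P does not hold.

No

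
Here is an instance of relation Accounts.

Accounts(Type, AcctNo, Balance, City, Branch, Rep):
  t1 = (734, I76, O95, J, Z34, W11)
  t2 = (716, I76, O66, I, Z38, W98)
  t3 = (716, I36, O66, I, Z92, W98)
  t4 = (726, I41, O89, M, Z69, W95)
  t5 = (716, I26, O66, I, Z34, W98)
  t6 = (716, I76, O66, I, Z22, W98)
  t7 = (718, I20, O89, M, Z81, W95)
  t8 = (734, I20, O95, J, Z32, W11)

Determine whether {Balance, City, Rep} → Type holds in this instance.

(Balance=O95, City=J, Rep=W11): rows 1, 8 → Type = 734, 734 ✓
(Balance=O66, City=I, Rep=W98): rows 2, 3, 5, 6 → Type = 716, 716, 716, 716 ✓
(Balance=O89, City=M, Rep=W95): rows 4, 7 → Type takes values {726, 718} — violation
Two rows agree on {Balance, City, Rep} but differ on Type, so {Balance, City, Rep} → Type does not hold.

No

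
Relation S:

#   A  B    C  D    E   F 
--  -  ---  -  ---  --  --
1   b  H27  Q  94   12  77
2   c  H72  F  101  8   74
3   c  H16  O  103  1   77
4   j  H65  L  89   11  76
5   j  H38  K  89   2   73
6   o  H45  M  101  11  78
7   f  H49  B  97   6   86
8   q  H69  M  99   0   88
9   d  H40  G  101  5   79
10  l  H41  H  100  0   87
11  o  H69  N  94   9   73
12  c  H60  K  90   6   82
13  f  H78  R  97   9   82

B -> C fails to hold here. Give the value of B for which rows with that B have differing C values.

H69

B=H27: row 1 → C = Q ✓
B=H72: row 2 → C = F ✓
B=H16: row 3 → C = O ✓
B=H65: row 4 → C = L ✓
B=H38: row 5 → C = K ✓
B=H45: row 6 → C = M ✓
B=H49: row 7 → C = B ✓
B=H69: rows 8, 11 → C takes values {M, N} — violation
B=H40: row 9 → C = G ✓
B=H41: row 10 → C = H ✓
B=H60: row 12 → C = K ✓
B=H78: row 13 → C = R ✓
The only B value with inconsistent C is B=H69.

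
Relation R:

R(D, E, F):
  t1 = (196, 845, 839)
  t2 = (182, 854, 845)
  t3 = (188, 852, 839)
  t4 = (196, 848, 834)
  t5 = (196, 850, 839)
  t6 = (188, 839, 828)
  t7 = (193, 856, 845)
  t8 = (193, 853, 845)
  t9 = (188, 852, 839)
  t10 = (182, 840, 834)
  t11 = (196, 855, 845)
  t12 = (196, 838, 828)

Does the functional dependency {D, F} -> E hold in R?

(D=196, F=839): rows 1, 5 → E takes values {845, 850} — violation
(D=182, F=845): row 2 → E = 854 ✓
(D=188, F=839): rows 3, 9 → E = 852, 852 ✓
(D=196, F=834): row 4 → E = 848 ✓
(D=188, F=828): row 6 → E = 839 ✓
(D=193, F=845): rows 7, 8 → E takes values {856, 853} — violation
(D=182, F=834): row 10 → E = 840 ✓
(D=196, F=845): row 11 → E = 855 ✓
(D=196, F=828): row 12 → E = 838 ✓
Two rows agree on {D, F} but differ on E, so {D, F} -> E does not hold.

No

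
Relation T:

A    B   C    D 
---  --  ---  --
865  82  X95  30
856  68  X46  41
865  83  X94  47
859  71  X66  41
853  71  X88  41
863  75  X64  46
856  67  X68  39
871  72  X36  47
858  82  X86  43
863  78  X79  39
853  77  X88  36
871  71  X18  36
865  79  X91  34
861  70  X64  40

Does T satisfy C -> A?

C=X95: 1 row → A = 865 ✓
C=X46: 1 row → A = 856 ✓
C=X94: 1 row → A = 865 ✓
C=X66: 1 row → A = 859 ✓
C=X88: 2 rows → A = 853, 853 ✓
C=X64: 2 rows → A takes values {863, 861} — violation
C=X68: 1 row → A = 856 ✓
C=X36: 1 row → A = 871 ✓
C=X86: 1 row → A = 858 ✓
C=X79: 1 row → A = 863 ✓
C=X18: 1 row → A = 871 ✓
C=X91: 1 row → A = 865 ✓
Two rows agree on C but differ on A, so C -> A does not hold.

No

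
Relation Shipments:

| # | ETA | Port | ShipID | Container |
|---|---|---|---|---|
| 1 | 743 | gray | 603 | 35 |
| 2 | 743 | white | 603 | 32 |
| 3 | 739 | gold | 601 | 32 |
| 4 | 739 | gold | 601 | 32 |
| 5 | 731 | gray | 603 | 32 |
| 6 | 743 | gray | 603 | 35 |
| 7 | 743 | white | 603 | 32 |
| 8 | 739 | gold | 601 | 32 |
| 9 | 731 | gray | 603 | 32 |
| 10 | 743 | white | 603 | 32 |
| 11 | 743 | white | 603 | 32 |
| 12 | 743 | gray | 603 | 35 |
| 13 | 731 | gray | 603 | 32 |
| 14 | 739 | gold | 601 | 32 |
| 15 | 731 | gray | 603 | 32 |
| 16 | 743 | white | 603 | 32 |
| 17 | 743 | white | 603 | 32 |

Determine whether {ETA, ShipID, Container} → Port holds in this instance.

(ETA=743, ShipID=603, Container=35): rows 1, 6, 12 → Port = gray, gray, gray ✓
(ETA=743, ShipID=603, Container=32): rows 2, 7, 10, 11, 16, 17 → Port = white, white, white, white, white, white ✓
(ETA=739, ShipID=601, Container=32): rows 3, 4, 8, 14 → Port = gold, gold, gold, gold ✓
(ETA=731, ShipID=603, Container=32): rows 5, 9, 13, 15 → Port = gray, gray, gray, gray ✓
Every {ETA, ShipID, Container} value is associated with a single Port value, so {ETA, ShipID, Container} → Port holds.

Yes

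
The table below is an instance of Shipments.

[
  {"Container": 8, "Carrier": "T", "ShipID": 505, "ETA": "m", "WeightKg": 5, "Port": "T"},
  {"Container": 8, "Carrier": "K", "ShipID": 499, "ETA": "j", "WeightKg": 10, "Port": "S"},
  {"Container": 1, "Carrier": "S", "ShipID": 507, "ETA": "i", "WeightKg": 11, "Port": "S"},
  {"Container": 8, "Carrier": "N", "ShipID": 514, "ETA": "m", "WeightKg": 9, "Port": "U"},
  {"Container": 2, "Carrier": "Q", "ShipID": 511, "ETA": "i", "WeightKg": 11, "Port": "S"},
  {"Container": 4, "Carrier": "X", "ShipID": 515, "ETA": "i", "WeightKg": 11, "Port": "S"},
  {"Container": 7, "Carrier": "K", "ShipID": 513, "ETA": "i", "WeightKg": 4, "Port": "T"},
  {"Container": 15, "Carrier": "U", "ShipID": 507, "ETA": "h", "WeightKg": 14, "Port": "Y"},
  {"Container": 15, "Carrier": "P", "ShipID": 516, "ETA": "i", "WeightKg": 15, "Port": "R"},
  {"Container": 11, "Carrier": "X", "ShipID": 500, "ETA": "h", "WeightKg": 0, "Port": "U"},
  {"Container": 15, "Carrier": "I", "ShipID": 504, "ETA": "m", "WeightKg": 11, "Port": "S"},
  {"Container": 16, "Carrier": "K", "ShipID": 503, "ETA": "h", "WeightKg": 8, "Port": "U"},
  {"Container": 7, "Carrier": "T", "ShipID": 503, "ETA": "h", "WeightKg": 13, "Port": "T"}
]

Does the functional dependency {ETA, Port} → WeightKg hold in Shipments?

No

(ETA=m, Port=T): 1 row → WeightKg = 5 ✓
(ETA=j, Port=S): 1 row → WeightKg = 10 ✓
(ETA=i, Port=S): 3 rows → WeightKg = 11, 11, 11 ✓
(ETA=m, Port=U): 1 row → WeightKg = 9 ✓
(ETA=i, Port=T): 1 row → WeightKg = 4 ✓
(ETA=h, Port=Y): 1 row → WeightKg = 14 ✓
(ETA=i, Port=R): 1 row → WeightKg = 15 ✓
(ETA=h, Port=U): 2 rows → WeightKg takes values {0, 8} — violation
(ETA=m, Port=S): 1 row → WeightKg = 11 ✓
(ETA=h, Port=T): 1 row → WeightKg = 13 ✓
Two rows agree on {ETA, Port} but differ on WeightKg, so {ETA, Port} → WeightKg does not hold.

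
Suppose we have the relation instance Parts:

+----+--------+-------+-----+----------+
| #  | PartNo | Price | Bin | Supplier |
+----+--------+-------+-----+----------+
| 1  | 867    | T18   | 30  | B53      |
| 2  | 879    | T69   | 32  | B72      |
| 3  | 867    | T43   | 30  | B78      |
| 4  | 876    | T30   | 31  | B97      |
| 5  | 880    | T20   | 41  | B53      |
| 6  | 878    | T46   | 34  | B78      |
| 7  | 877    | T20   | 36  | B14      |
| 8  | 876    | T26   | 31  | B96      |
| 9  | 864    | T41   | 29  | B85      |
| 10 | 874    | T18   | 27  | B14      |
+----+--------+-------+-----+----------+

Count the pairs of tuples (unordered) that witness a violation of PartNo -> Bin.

0

PartNo=867: all 2 rows agree on Bin — 0 pairs.
PartNo=876: all 2 rows agree on Bin — 0 pairs.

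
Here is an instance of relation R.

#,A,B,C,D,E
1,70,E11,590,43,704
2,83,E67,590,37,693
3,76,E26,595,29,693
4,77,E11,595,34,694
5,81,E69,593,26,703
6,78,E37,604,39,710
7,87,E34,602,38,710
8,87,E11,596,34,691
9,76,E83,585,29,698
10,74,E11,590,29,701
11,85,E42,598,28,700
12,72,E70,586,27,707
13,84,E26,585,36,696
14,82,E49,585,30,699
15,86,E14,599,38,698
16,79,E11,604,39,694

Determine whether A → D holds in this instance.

No

A=70: row 1 → D = 43 ✓
A=83: row 2 → D = 37 ✓
A=76: rows 3, 9 → D = 29, 29 ✓
A=77: row 4 → D = 34 ✓
A=81: row 5 → D = 26 ✓
A=78: row 6 → D = 39 ✓
A=87: rows 7, 8 → D takes values {38, 34} — violation
A=74: row 10 → D = 29 ✓
A=85: row 11 → D = 28 ✓
A=72: row 12 → D = 27 ✓
A=84: row 13 → D = 36 ✓
A=82: row 14 → D = 30 ✓
A=86: row 15 → D = 38 ✓
A=79: row 16 → D = 39 ✓
Two rows agree on A but differ on D, so A → D does not hold.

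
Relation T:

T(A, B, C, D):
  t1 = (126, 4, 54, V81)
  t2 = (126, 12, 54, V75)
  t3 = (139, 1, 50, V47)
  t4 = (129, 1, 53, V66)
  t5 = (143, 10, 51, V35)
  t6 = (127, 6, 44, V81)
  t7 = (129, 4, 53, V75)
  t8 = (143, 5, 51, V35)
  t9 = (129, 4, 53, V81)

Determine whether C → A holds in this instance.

Yes

C=54: rows 1, 2 → A = 126, 126 ✓
C=50: row 3 → A = 139 ✓
C=53: rows 4, 7, 9 → A = 129, 129, 129 ✓
C=51: rows 5, 8 → A = 143, 143 ✓
C=44: row 6 → A = 127 ✓
Every C value is associated with a single A value, so C → A holds.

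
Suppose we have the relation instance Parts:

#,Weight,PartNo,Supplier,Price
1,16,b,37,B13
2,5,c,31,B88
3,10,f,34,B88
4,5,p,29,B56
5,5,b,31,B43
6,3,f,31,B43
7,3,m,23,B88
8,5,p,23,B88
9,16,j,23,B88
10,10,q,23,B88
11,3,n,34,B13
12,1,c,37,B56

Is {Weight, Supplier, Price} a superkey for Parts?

Yes

All 12 rows have distinct {Weight, Supplier, Price} values, so {Weight, Supplier, Price} → (all attributes) holds and {Weight, Supplier, Price} is a superkey.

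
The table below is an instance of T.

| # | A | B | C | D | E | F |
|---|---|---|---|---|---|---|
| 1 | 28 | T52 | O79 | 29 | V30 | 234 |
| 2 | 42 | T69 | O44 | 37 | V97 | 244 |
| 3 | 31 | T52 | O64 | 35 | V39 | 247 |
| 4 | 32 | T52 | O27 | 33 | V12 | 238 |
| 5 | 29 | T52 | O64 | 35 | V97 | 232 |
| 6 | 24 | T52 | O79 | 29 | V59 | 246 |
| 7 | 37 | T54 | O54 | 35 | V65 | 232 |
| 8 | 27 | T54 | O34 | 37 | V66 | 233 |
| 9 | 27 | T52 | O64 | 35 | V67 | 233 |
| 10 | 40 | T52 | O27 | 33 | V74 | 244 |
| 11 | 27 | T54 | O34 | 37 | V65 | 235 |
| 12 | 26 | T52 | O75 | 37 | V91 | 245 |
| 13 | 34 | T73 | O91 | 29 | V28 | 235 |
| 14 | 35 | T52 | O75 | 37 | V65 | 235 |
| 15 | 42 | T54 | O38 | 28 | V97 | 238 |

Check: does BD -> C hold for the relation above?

(B=T52, D=29): rows 1, 6 → C = O79, O79 ✓
(B=T69, D=37): row 2 → C = O44 ✓
(B=T52, D=35): rows 3, 5, 9 → C = O64, O64, O64 ✓
(B=T52, D=33): rows 4, 10 → C = O27, O27 ✓
(B=T54, D=35): row 7 → C = O54 ✓
(B=T54, D=37): rows 8, 11 → C = O34, O34 ✓
(B=T52, D=37): rows 12, 14 → C = O75, O75 ✓
(B=T73, D=29): row 13 → C = O91 ✓
(B=T54, D=28): row 15 → C = O38 ✓
Every BD value is associated with a single C value, so BD -> C holds.

Yes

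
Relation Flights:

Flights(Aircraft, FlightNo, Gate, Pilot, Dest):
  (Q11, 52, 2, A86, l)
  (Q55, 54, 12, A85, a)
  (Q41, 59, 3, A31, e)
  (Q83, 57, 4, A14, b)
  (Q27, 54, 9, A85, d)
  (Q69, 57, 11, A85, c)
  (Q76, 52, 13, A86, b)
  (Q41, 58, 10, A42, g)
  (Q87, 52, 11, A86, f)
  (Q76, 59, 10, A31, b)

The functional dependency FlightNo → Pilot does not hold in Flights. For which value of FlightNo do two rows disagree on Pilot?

FlightNo=52: 3 rows → Pilot = A86, A86, A86 ✓
FlightNo=54: 2 rows → Pilot = A85, A85 ✓
FlightNo=59: 2 rows → Pilot = A31, A31 ✓
FlightNo=57: 2 rows → Pilot takes values {A14, A85} — violation
FlightNo=58: 1 row → Pilot = A42 ✓
The only FlightNo value with inconsistent Pilot is FlightNo=57.

57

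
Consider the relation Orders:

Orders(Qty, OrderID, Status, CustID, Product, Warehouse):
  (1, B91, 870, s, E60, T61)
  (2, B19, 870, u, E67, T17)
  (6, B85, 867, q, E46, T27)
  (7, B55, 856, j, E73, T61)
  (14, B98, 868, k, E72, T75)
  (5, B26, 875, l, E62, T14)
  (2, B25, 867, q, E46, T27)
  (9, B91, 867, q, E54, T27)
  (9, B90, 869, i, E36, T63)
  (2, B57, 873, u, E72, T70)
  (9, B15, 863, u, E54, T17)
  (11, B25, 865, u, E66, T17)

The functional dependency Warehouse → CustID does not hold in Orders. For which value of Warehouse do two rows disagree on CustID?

Warehouse=T61: 2 rows → CustID takes values {s, j} — violation
Warehouse=T17: 3 rows → CustID = u, u, u ✓
Warehouse=T27: 3 rows → CustID = q, q, q ✓
Warehouse=T75: 1 row → CustID = k ✓
Warehouse=T14: 1 row → CustID = l ✓
Warehouse=T63: 1 row → CustID = i ✓
Warehouse=T70: 1 row → CustID = u ✓
The only Warehouse value with inconsistent CustID is Warehouse=T61.

T61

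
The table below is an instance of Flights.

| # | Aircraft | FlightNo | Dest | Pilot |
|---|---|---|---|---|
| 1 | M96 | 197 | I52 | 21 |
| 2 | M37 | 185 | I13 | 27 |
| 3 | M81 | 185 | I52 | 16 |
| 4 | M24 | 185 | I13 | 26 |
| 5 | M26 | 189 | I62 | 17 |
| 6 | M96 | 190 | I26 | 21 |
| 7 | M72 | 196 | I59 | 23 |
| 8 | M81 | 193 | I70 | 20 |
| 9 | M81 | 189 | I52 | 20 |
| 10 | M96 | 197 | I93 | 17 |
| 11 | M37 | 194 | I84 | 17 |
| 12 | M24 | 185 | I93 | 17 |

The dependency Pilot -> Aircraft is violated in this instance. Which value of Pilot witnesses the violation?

Pilot=21: rows 1, 6 → Aircraft = M96, M96 ✓
Pilot=27: row 2 → Aircraft = M37 ✓
Pilot=16: row 3 → Aircraft = M81 ✓
Pilot=26: row 4 → Aircraft = M24 ✓
Pilot=17: rows 5, 10, 11, 12 → Aircraft takes values {M26, M96, M37, M24} — violation
Pilot=23: row 7 → Aircraft = M72 ✓
Pilot=20: rows 8, 9 → Aircraft = M81, M81 ✓
The only Pilot value with inconsistent Aircraft is Pilot=17.

17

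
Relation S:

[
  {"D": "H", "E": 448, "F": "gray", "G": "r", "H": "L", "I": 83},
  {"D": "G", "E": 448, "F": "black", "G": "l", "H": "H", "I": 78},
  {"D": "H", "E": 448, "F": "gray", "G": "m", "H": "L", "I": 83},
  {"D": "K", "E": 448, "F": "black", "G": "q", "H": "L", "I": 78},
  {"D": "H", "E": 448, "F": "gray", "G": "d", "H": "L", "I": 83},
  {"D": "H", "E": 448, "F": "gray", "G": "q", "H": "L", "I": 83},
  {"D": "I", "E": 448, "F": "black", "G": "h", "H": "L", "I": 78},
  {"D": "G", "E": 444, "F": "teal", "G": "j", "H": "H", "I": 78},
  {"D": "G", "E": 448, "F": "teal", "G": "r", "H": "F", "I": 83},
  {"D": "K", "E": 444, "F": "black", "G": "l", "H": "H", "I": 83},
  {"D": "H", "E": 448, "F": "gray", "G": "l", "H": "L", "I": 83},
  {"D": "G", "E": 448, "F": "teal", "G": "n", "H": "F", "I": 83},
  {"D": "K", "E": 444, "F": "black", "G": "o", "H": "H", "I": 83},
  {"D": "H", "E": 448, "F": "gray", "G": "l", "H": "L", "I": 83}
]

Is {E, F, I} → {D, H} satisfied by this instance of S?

(E=448, F=gray, I=83): 6 rows → {D,H} = (H, L), (H, L), (H, L), (H, L), (H, L), (H, L) ✓
(E=448, F=black, I=78): 3 rows → {D,H} takes values {(G, H), (K, L), (I, L)} — violation
(E=444, F=teal, I=78): 1 row → {D,H} = (G, H) ✓
(E=448, F=teal, I=83): 2 rows → {D,H} = (G, F), (G, F) ✓
(E=444, F=black, I=83): 2 rows → {D,H} = (K, H), (K, H) ✓
Two rows agree on {E, F, I} but differ on {D, H}, so {E, F, I} → {D, H} does not hold.

No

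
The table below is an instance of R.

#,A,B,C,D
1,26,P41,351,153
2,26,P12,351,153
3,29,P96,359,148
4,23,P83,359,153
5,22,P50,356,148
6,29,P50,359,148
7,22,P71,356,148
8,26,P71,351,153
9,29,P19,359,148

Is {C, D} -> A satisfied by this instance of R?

(C=351, D=153): rows 1, 2, 8 → A = 26, 26, 26 ✓
(C=359, D=148): rows 3, 6, 9 → A = 29, 29, 29 ✓
(C=359, D=153): row 4 → A = 23 ✓
(C=356, D=148): rows 5, 7 → A = 22, 22 ✓
Every {C, D} value is associated with a single A value, so {C, D} -> A holds.

Yes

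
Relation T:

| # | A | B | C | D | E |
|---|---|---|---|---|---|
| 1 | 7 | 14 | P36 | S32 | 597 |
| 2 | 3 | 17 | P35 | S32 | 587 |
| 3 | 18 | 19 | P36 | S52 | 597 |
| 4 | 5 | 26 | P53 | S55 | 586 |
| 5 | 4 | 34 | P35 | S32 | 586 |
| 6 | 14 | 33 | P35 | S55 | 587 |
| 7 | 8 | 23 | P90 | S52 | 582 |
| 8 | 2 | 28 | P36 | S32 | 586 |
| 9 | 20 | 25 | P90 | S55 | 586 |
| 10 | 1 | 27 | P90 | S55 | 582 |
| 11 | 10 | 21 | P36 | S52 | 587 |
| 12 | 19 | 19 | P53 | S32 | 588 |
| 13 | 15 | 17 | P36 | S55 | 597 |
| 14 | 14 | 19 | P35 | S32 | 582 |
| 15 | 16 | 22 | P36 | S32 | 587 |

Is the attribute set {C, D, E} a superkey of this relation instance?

Yes

All 15 rows have distinct {C, D, E} values, so {C, D, E} → (all attributes) holds and {C, D, E} is a superkey.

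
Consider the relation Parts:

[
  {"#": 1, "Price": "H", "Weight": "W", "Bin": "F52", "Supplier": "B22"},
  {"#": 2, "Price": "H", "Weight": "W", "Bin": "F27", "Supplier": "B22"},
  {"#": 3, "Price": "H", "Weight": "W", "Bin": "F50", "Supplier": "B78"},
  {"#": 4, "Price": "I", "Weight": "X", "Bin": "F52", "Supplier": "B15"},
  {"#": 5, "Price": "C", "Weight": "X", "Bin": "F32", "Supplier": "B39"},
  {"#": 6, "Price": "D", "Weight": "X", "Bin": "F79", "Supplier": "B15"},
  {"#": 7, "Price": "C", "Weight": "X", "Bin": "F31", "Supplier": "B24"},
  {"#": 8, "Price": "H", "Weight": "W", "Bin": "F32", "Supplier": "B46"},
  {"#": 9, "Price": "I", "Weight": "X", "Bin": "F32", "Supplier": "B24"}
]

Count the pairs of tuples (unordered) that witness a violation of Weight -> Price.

Weight=W: all 4 rows agree on Price — 0 pairs.
Weight=X: violating pairs (4,5), (4,6), (4,7), (5,6), (5,9), (6,7), (6,9), (7,9) — 8 pairs.

8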